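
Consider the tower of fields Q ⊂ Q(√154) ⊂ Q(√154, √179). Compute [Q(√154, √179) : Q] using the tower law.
[Q(√154, √179) : Q] = 4

[Q(√154):Q] = 2 (min poly x^2 - 154, irreducible since 154 is squarefree > 1). For the top step, suppose √179 ∈ Q(√154), say √179 = c + d√154 with c, d ∈ Q. Squaring: 179 = c^2 + 154d^2 + 2cd√154. Since √154 ∉ Q this forces 2cd = 0. If d = 0 then √179 = c ∈ Q, contradicting 179 squarefree > 1. If c = 0 then 179 = 154d^2, so 154·179 = (154d)^2 is a perfect square in Q — but 154·179 = 27566 is not a perfect square (since 154 and 179 are distinct squarefree integers). Contradiction. Hence √179 ∉ Q(√154), so x^2 - 179 stays irreducible over Q(√154) and [Q(√154, √179) : Q(√154)] = 2. By the tower law, [Q(√154, √179) : Q] = 2 · 2 = 4.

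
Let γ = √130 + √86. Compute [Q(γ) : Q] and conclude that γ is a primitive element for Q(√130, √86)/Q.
[Q(γ) : Q] = 4 (equivalently, Q(γ) = Q(√130, √86))

Obviously Q(γ) ⊆ Q(√130, √86), and [Q(√130, √86):Q] = 4 (since 130, 86 are distinct squarefree integers > 1 with 11180 not a perfect square). To show equality we compute the minimal polynomial of γ. From γ = √130 + √86: γ^2 = 130 + 2√(11180) + 86 = 216 + 2√(11180), so γ^2 - 216 = 2√(11180); squaring, (γ^2 - 216)^2 = 4·11180, i.e. γ^4 - 432γ^2 + 46656 - 44720 = 0, i.e. γ^4 - 432γ^2 + 1936 = 0. So γ is a root of x^4 - 432x^2 + 1936. This polynomial is irreducible over Q: it has no rational root (each ±√130 ± √86 is irrational), and any factorization into two quadratics over Q would force √(11180) ∈ Q (pairing opposite roots) or √130, √86 ∈ Q (other pairings), all impossible. Hence [Q(γ):Q] = 4 = [Q(√130, √86):Q], so Q(γ) = Q(√130, √86).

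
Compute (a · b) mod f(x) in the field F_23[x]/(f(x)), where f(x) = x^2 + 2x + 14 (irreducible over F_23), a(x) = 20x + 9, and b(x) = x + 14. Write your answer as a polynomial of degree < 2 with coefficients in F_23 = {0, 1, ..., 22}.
a · b ≡ 19x + 7 (mod f(x))

Multiply in F_23[x]: a(x)·b(x) = (20x + 9)·(x + 14) = 20x^2 + 13x + 11. This has degree ≥ 2, so divide by f(x) over F_23: 20x^2 + 13x + 11 = (20)·(x^2 + 2x + 14) + (19x + 7). Hence a·b ≡ 19x + 7 (mod f). (F_23[x]/(f) is a field with 23^2 = 529 elements since f is irreducible of degree 2.)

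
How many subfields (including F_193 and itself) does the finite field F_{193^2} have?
F_{193^2} has 2 subfields

The subfields of F_{p^n} are exactly the fields F_{p^d} for d | n (each is the fixed field of the unique index-d subgroup of Gal(F_{p^n}/F_p) ≅ Z/nZ). The divisors of n = 2 are {1, 2}, giving 2 subfields: F_{193^1}, F_{193^2}.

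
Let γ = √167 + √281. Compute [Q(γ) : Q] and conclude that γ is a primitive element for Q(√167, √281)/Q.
[Q(γ) : Q] = 4 (equivalently, Q(γ) = Q(√167, √281))

Obviously Q(γ) ⊆ Q(√167, √281), and [Q(√167, √281):Q] = 4 (since 167, 281 are distinct squarefree integers > 1 with 46927 not a perfect square). To show equality we compute the minimal polynomial of γ. From γ = √167 + √281: γ^2 = 167 + 2√(46927) + 281 = 448 + 2√(46927), so γ^2 - 448 = 2√(46927); squaring, (γ^2 - 448)^2 = 4·46927, i.e. γ^4 - 896γ^2 + 200704 - 187708 = 0, i.e. γ^4 - 896γ^2 + 12996 = 0. So γ is a root of x^4 - 896x^2 + 12996. This polynomial is irreducible over Q: it has no rational root (each ±√167 ± √281 is irrational), and any factorization into two quadratics over Q would force √(46927) ∈ Q (pairing opposite roots) or √167, √281 ∈ Q (other pairings), all impossible. Hence [Q(γ):Q] = 4 = [Q(√167, √281):Q], so Q(γ) = Q(√167, √281).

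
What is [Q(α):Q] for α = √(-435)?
[Q(α):Q] = 2

[Q(α):Q] equals the degree of the minimal polynomial of α. Here α^2 = -435 and x^2 + 435 is irreducible (d = -435 is squarefree, ≠ 1, hence not a square), so deg(m_α) = 2. Thus [Q(α):Q] = 2.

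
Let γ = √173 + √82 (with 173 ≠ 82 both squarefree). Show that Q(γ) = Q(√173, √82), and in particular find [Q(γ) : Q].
[Q(γ) : Q] = 4 (equivalently, Q(γ) = Q(√173, √82))

Obviously Q(γ) ⊆ Q(√173, √82), and [Q(√173, √82):Q] = 4 (since 173, 82 are distinct squarefree integers > 1 with 14186 not a perfect square). To show equality we compute the minimal polynomial of γ. From γ = √173 + √82: γ^2 = 173 + 2√(14186) + 82 = 255 + 2√(14186), so γ^2 - 255 = 2√(14186); squaring, (γ^2 - 255)^2 = 4·14186, i.e. γ^4 - 510γ^2 + 65025 - 56744 = 0, i.e. γ^4 - 510γ^2 + 8281 = 0. So γ is a root of x^4 - 510x^2 + 8281. This polynomial is irreducible over Q: it has no rational root (each ±√173 ± √82 is irrational), and any factorization into two quadratics over Q would force √(14186) ∈ Q (pairing opposite roots) or √173, √82 ∈ Q (other pairings), all impossible. Hence [Q(γ):Q] = 4 = [Q(√173, √82):Q], so Q(γ) = Q(√173, √82).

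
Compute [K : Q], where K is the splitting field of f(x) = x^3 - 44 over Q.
[K : Q] = 6

The roots of x^3 - 44 are ∛44, ω∛44, ω^2∛44 where ω = e^(2πi/3) is a primitive cube root of unity, so K = Q(∛44, ω). Now [Q(∛44):Q] = 3 (since 44 is not a perfect cube, x^3 - 44 is irreducible) and [Q(ω):Q] = 2. Both 2 and 3 divide [K:Q], and [K:Q] ≤ 3·2 = 6, so [K:Q] = 6. (Equivalently: Q(∛44) ⊂ R but ω ∉ R, so [K : Q(∛44)] = 2.)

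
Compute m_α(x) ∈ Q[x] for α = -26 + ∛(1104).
m_α(x) = x^3 + 78x^2 + 2028x + 16472

Set β = α + 26 = ∛(1104), so β^3 = 1104. Then (α + 26)^3 - 1104 = 0, i.e. α is a root of g(x) = (x + 26)^3 - 1104 = x^3 + 78x^2 + 2028x + 16472. Since g(x) = h(x + 26) where h(x) = x^3 - 1104, and h is irreducible over Q (because 1104 is not a perfect cube, so h has no rational root, and a monic cubic with no rational root is irreducible), g is also irreducible (irreducibility is preserved under the substitution x → x + 26). Hence m_α(x) = x^3 + 78x^2 + 2028x + 16472.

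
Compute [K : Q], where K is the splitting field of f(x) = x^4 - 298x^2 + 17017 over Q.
[K : Q] = 4

Solving the quadratic in x^2: x^2 = (298 ± √(298^2 - 4·17017))/2 = (298 ± √20736)/2 = (298 ± 144)/2, giving x^2 = 77 or x^2 = 221. So f(x) = (x^2 - 77)(x^2 - 221) and the roots of f are ±√77, ±√221. Hence the splitting field is K = Q(√77, √221). Since 77 and 221 are distinct squarefree integers > 1, their product 17017 is not a perfect square, so √221 ∉ Q(√77). By the tower law [K:Q] = [Q(√77,√221):Q(√77)] · [Q(√77):Q] = 2 · 2 = 4.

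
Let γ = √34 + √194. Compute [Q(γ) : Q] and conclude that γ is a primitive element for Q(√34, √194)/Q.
[Q(γ) : Q] = 4 (equivalently, Q(γ) = Q(√34, √194))

Obviously Q(γ) ⊆ Q(√34, √194), and [Q(√34, √194):Q] = 4 (since 34, 194 are distinct squarefree integers > 1 with 6596 not a perfect square). To show equality we compute the minimal polynomial of γ. From γ = √34 + √194: γ^2 = 34 + 2√(6596) + 194 = 228 + 2√(6596), so γ^2 - 228 = 2√(6596); squaring, (γ^2 - 228)^2 = 4·6596, i.e. γ^4 - 456γ^2 + 51984 - 26384 = 0, i.e. γ^4 - 456γ^2 + 25600 = 0. So γ is a root of x^4 - 456x^2 + 25600. This polynomial is irreducible over Q: it has no rational root (each ±√34 ± √194 is irrational), and any factorization into two quadratics over Q would force √(6596) ∈ Q (pairing opposite roots) or √34, √194 ∈ Q (other pairings), all impossible. Hence [Q(γ):Q] = 4 = [Q(√34, √194):Q], so Q(γ) = Q(√34, √194).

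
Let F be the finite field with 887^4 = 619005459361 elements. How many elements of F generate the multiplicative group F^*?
There are φ(619005459360) = 154661584896 primitive elements

F_q^* is cyclic of order q - 1 = 619005459360. A cyclic group of order m has exactly φ(m) generators. Here m = 619005459360 = 2^5 · 3 · 5 · 29 · 37 · 443 · 2713, so the number of primitive elements is φ(619005459360) = 154661584896.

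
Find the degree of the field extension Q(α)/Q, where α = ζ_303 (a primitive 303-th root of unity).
[Q(α):Q] = 200

The minimal polynomial of ζ_303 over Q is the 303-th cyclotomic polynomial Φ_303(x), which is irreducible over Q and has degree φ(303) = 200. Hence [Q(α):Q] = φ(303) = 200.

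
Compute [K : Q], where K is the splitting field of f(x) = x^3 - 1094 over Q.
[K : Q] = 6

The roots of x^3 - 1094 are ∛1094, ω∛1094, ω^2∛1094 where ω = e^(2πi/3) is a primitive cube root of unity, so K = Q(∛1094, ω). Now [Q(∛1094):Q] = 3 (since 1094 is not a perfect cube, x^3 - 1094 is irreducible) and [Q(ω):Q] = 2. Both 2 and 3 divide [K:Q], and [K:Q] ≤ 3·2 = 6, so [K:Q] = 6. (Equivalently: Q(∛1094) ⊂ R but ω ∉ R, so [K : Q(∛1094)] = 2.)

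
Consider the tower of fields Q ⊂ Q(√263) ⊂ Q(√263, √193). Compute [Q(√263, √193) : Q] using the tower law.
[Q(√263, √193) : Q] = 4

[Q(√263):Q] = 2 (min poly x^2 - 263, irreducible since 263 is squarefree > 1). For the top step, suppose √193 ∈ Q(√263), say √193 = c + d√263 with c, d ∈ Q. Squaring: 193 = c^2 + 263d^2 + 2cd√263. Since √263 ∉ Q this forces 2cd = 0. If d = 0 then √193 = c ∈ Q, contradicting 193 squarefree > 1. If c = 0 then 193 = 263d^2, so 263·193 = (263d)^2 is a perfect square in Q — but 263·193 = 50759 is not a perfect square (since 263 and 193 are distinct squarefree integers). Contradiction. Hence √193 ∉ Q(√263), so x^2 - 193 stays irreducible over Q(√263) and [Q(√263, √193) : Q(√263)] = 2. By the tower law, [Q(√263, √193) : Q] = 2 · 2 = 4.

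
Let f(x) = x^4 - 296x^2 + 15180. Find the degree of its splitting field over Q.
[K : Q] = 4

Solving the quadratic in x^2: x^2 = (296 ± √(296^2 - 4·15180))/2 = (296 ± √26896)/2 = (296 ± 164)/2, giving x^2 = 230 or x^2 = 66. So f(x) = (x^2 - 230)(x^2 - 66) and the roots of f are ±√230, ±√66. Hence the splitting field is K = Q(√230, √66). Since 230 and 66 are distinct squarefree integers > 1, their product 15180 is not a perfect square, so √66 ∉ Q(√230). By the tower law [K:Q] = [Q(√230,√66):Q(√230)] · [Q(√230):Q] = 2 · 2 = 4.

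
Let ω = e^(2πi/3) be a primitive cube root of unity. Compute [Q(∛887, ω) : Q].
[Q(∛887, ω) : Q] = 6

[Q(∛887):Q] = 3 (min poly x^3 - 887, irreducible since 887 is not a perfect cube). [Q(ω):Q] = 2 (min poly x^2 + x + 1). Since Q(∛887) ⊂ R and ω ∉ R, we have ω ∉ Q(∛887), so x^2 + x + 1 remains irreducible over Q(∛887) and [Q(∛887, ω) : Q(∛887)] = 2. By the tower law, [Q(∛887, ω) : Q] = 3 · 2 = 6. (In fact Q(∛887, ω) is the splitting field of x^3 - 887 over Q.)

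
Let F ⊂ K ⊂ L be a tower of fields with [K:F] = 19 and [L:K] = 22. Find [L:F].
[L:F] = 418

The tower law says that for any tower of field extensions F ⊂ K ⊂ L with finite degrees, [L:F] = [L:K] · [K:F]. Here this gives [L:F] = 22 · 19 = 418.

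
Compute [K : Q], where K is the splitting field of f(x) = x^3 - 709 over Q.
[K : Q] = 6

The roots of x^3 - 709 are ∛709, ω∛709, ω^2∛709 where ω = e^(2πi/3) is a primitive cube root of unity, so K = Q(∛709, ω). Now [Q(∛709):Q] = 3 (since 709 is not a perfect cube, x^3 - 709 is irreducible) and [Q(ω):Q] = 2. Both 2 and 3 divide [K:Q], and [K:Q] ≤ 3·2 = 6, so [K:Q] = 6. (Equivalently: Q(∛709) ⊂ R but ω ∉ R, so [K : Q(∛709)] = 2.)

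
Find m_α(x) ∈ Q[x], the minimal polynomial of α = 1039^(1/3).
m_α(x) = x^3 - 1039

α satisfies α^3 = 1039, so x^3 - 1039 annihilates α. By the rational root test, a rational root p/q (in lowest terms) of x^3 - 1039 would satisfy p^3 = 1039 q^3, forcing q = 1 and p^3 = 1039; but 1039 is not a perfect cube, contradiction. A monic cubic over Q with no rational root is irreducible (any nontrivial factorization would include a linear factor). Hence x^3 - 1039 is the minimal polynomial of α, and in particular [Q(α):Q] = 3.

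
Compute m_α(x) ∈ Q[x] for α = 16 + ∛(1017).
m_α(x) = x^3 - 48x^2 + 768x - 5113

Set β = α - 16 = ∛(1017), so β^3 = 1017. Then (α - 16)^3 - 1017 = 0, i.e. α is a root of g(x) = (x - 16)^3 - 1017 = x^3 - 48x^2 + 768x - 5113. Since g(x) = h(x - 16) where h(x) = x^3 - 1017, and h is irreducible over Q (because 1017 is not a perfect cube, so h has no rational root, and a monic cubic with no rational root is irreducible), g is also irreducible (irreducibility is preserved under the substitution x → x - 16). Hence m_α(x) = x^3 - 48x^2 + 768x - 5113.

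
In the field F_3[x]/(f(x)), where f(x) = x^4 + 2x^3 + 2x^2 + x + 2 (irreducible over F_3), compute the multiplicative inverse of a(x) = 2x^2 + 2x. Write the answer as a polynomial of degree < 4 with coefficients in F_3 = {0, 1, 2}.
a(x)^(-1) ≡ 2x^2 + 2x + 2 (mod f(x))

Since f is irreducible over F_3, F_3[x]/(f) is a field and a(x) ≠ 0 has an inverse. Apply the extended Euclidean algorithm to f(x) and a(x) in F_3[x]: f(x) = (2x^2 + 2x + 2)·a(x) + (2). The last nonzero remainder is the constant 2 = gcd(f, a) in F_3. Back-substituting through the division chain expresses 2 = s(x)·a(x) + t(x)·f(x) with s(x) ≡ x^2 + x + 1 (mod f), so (x^2 + x + 1)·a(x) ≡ 2 (mod f). Multiplying by 2^(-1) ≡ 2 in F_3 gives a(x)^(-1) ≡ 2·(x^2 + x + 1) ≡ 2x^2 + 2x + 2 (mod f). Check: (2x^2 + 2x)·(2x^2 + 2x + 2) = x^4 + 2x^3 + 2x^2 + x ≡ 1 (mod x^4 + 2x^3 + 2x^2 + x + 2).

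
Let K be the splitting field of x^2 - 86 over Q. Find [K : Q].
[K : Q] = 2

f(x) = x^2 - 86 factors as (x - √86)(x + √86). The splitting field is K = Q(√86). Since 86 is squarefree and > 1, it is not a perfect square, so x^2 - 86 is irreducible over Q and [Q(√86) : Q] = 2. Hence [K : Q] = 2.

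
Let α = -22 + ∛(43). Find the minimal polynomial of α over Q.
m_α(x) = x^3 + 66x^2 + 1452x + 10605

Set β = α + 22 = ∛(43), so β^3 = 43. Then (α + 22)^3 - 43 = 0, i.e. α is a root of g(x) = (x + 22)^3 - 43 = x^3 + 66x^2 + 1452x + 10605. Since g(x) = h(x + 22) where h(x) = x^3 - 43, and h is irreducible over Q (because 43 is not a perfect cube, so h has no rational root, and a monic cubic with no rational root is irreducible), g is also irreducible (irreducibility is preserved under the substitution x → x + 22). Hence m_α(x) = x^3 + 66x^2 + 1452x + 10605.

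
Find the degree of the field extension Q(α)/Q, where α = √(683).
[Q(α):Q] = 2

[Q(α):Q] equals the degree of the minimal polynomial of α. Here α^2 = 683 and x^2 - 683 is irreducible (d = 683 is squarefree, ≠ 1, hence not a square), so deg(m_α) = 2. Thus [Q(α):Q] = 2.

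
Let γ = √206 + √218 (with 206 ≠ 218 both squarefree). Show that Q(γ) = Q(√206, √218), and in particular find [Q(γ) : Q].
[Q(γ) : Q] = 4 (equivalently, Q(γ) = Q(√206, √218))

Obviously Q(γ) ⊆ Q(√206, √218), and [Q(√206, √218):Q] = 4 (since 206, 218 are distinct squarefree integers > 1 with 44908 not a perfect square). To show equality we compute the minimal polynomial of γ. From γ = √206 + √218: γ^2 = 206 + 2√(44908) + 218 = 424 + 2√(44908), so γ^2 - 424 = 2√(44908); squaring, (γ^2 - 424)^2 = 4·44908, i.e. γ^4 - 848γ^2 + 179776 - 179632 = 0, i.e. γ^4 - 848γ^2 + 144 = 0. So γ is a root of x^4 - 848x^2 + 144. This polynomial is irreducible over Q: it has no rational root (each ±√206 ± √218 is irrational), and any factorization into two quadratics over Q would force √(44908) ∈ Q (pairing opposite roots) or √206, √218 ∈ Q (other pairings), all impossible. Hence [Q(γ):Q] = 4 = [Q(√206, √218):Q], so Q(γ) = Q(√206, √218).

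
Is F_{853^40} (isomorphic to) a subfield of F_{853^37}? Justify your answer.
No: F_{853^40} is not a subfield of F_{853^37}

F_{p^m} embeds in F_{p^n} iff m | n. Here 40 ∤ 37 (since 37 = 0·40 + 37 with remainder 37 ≠ 0), so F_{853^40} is not a subfield of F_{853^37}. Equivalently: if it were, the tower law would give 40 = [F_{853^40}:F_853] dividing [F_{853^37}:F_853] = 37, contradiction.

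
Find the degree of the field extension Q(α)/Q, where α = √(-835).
[Q(α):Q] = 2

[Q(α):Q] equals the degree of the minimal polynomial of α. Here α^2 = -835 and x^2 + 835 is irreducible (d = -835 is squarefree, ≠ 1, hence not a square), so deg(m_α) = 2. Thus [Q(α):Q] = 2.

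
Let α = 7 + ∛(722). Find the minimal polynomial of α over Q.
m_α(x) = x^3 - 21x^2 + 147x - 1065

Set β = α - 7 = ∛(722), so β^3 = 722. Then (α - 7)^3 - 722 = 0, i.e. α is a root of g(x) = (x - 7)^3 - 722 = x^3 - 21x^2 + 147x - 1065. Since g(x) = h(x - 7) where h(x) = x^3 - 722, and h is irreducible over Q (because 722 is not a perfect cube, so h has no rational root, and a monic cubic with no rational root is irreducible), g is also irreducible (irreducibility is preserved under the substitution x → x - 7). Hence m_α(x) = x^3 - 21x^2 + 147x - 1065.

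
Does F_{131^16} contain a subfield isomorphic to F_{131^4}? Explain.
Yes: F_{131^4} is a subfield of F_{131^16}

F_{p^m} embeds in F_{p^n} iff m | n (since F_{p^n} is the splitting field of x^(p^n) - x, and F_{p^m} ⊂ F_{p^n} forces p^n to be a power of p^m, i.e. m | n; conversely if m | n then every root of x^(p^m) - x is a root of x^(p^n) - x). Here 4 | 16 (since 16 = 4·4), so F_{131^4} is a subfield of F_{131^16}, and [F_{131^16} : F_{131^4}] = 16/4 = 4.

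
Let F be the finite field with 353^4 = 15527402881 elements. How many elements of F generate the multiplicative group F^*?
There are φ(15527402880) = 3477995520 primitive elements

F_q^* is cyclic of order q - 1 = 15527402880. A cyclic group of order m has exactly φ(m) generators. Here m = 15527402880 = 2^7 · 3 · 5 · 11 · 17 · 59 · 733, so the number of primitive elements is φ(15527402880) = 3477995520.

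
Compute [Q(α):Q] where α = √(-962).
[Q(α):Q] = 2

[Q(α):Q] equals the degree of the minimal polynomial of α. Here α^2 = -962 and x^2 + 962 is irreducible (d = -962 is squarefree, ≠ 1, hence not a square), so deg(m_α) = 2. Thus [Q(α):Q] = 2.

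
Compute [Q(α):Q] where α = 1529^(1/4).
[Q(α):Q] = 4

α is a root of x^4 - 1529. By Eisenstein's criterion at the prime p = 11 (which divides the constant term 1529 but p^2 = 121 does not, since 1529 is squarefree), x^4 - 1529 is irreducible over Q. Hence [Q(α):Q] = 4.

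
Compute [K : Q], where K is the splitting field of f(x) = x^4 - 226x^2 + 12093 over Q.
[K : Q] = 4

Solving the quadratic in x^2: x^2 = (226 ± √(226^2 - 4·12093))/2 = (226 ± √2704)/2 = (226 ± 52)/2, giving x^2 = 139 or x^2 = 87. So f(x) = (x^2 - 139)(x^2 - 87) and the roots of f are ±√139, ±√87. Hence the splitting field is K = Q(√139, √87). Since 139 and 87 are distinct squarefree integers > 1, their product 12093 is not a perfect square, so √87 ∉ Q(√139). By the tower law [K:Q] = [Q(√139,√87):Q(√139)] · [Q(√139):Q] = 2 · 2 = 4.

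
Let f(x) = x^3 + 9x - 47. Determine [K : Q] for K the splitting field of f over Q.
[K : Q] = 6

By the rational root test, any rational root of the monic integer polynomial f(x) = x^3 + 9x - 47 must be an integer dividing the constant term -47, i.e. one of ±{1, 47}. Evaluating: f(1) = -37, f(-1) = -57, f(47) = 104199, f(-47) = -104293; none is 0, so f has no rational root and is therefore irreducible over Q (a cubic with no linear factor over a field is irreducible). For an irreducible cubic, the Galois group is A_3 or S_3 according as the discriminant disc(f) = -4a^3 - 27b^2 = -4·(9)^3 - 27·(-47)^2 = -62559 is or is not a square in Q. Here disc(f) = -62559 is not a perfect square in Q, so the Galois group of f over Q is not contained in A_3 and must be all of S_3. The splitting field has degree |S_3| = 6 over Q, so [K : Q] = 6.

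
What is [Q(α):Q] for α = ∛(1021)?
[Q(α):Q] = 3

The minimal polynomial of α is x^3 - 1021, irreducible over Q since 1021 is not a perfect cube (so x^3 - 1021 has no rational root). Hence [Q(α):Q] = deg(m_α) = 3.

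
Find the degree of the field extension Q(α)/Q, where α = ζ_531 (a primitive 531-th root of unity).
[Q(α):Q] = 348

The minimal polynomial of ζ_531 over Q is the 531-th cyclotomic polynomial Φ_531(x), which is irreducible over Q and has degree φ(531) = 348. Hence [Q(α):Q] = φ(531) = 348.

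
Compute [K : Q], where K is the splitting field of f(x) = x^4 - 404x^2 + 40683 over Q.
[K : Q] = 4

Solving the quadratic in x^2: x^2 = (404 ± √(404^2 - 4·40683))/2 = (404 ± √484)/2 = (404 ± 22)/2, giving x^2 = 213 or x^2 = 191. So f(x) = (x^2 - 213)(x^2 - 191) and the roots of f are ±√213, ±√191. Hence the splitting field is K = Q(√213, √191). Since 213 and 191 are distinct squarefree integers > 1, their product 40683 is not a perfect square, so √191 ∉ Q(√213). By the tower law [K:Q] = [Q(√213,√191):Q(√213)] · [Q(√213):Q] = 2 · 2 = 4.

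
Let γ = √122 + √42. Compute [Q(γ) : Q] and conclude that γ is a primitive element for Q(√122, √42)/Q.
[Q(γ) : Q] = 4 (equivalently, Q(γ) = Q(√122, √42))

Obviously Q(γ) ⊆ Q(√122, √42), and [Q(√122, √42):Q] = 4 (since 122, 42 are distinct squarefree integers > 1 with 5124 not a perfect square). To show equality we compute the minimal polynomial of γ. From γ = √122 + √42: γ^2 = 122 + 2√(5124) + 42 = 164 + 2√(5124), so γ^2 - 164 = 2√(5124); squaring, (γ^2 - 164)^2 = 4·5124, i.e. γ^4 - 328γ^2 + 26896 - 20496 = 0, i.e. γ^4 - 328γ^2 + 6400 = 0. So γ is a root of x^4 - 328x^2 + 6400. This polynomial is irreducible over Q: it has no rational root (each ±√122 ± √42 is irrational), and any factorization into two quadratics over Q would force √(5124) ∈ Q (pairing opposite roots) or √122, √42 ∈ Q (other pairings), all impossible. Hence [Q(γ):Q] = 4 = [Q(√122, √42):Q], so Q(γ) = Q(√122, √42).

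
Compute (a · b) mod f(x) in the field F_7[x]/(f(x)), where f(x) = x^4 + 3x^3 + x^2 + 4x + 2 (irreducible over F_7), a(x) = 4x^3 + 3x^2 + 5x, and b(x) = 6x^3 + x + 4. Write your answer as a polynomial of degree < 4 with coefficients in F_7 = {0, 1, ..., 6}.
a · b ≡ 6x^2 + 6 (mod f(x))

Multiply in F_7[x]: a(x)·b(x) = (4x^3 + 3x^2 + 5x)·(6x^3 + x + 4) = 3x^6 + 4x^5 + 6x^4 + 5x^3 + 3x^2 + 6x. This has degree ≥ 4, so divide by f(x) over F_7: 3x^6 + 4x^5 + 6x^4 + 5x^3 + 3x^2 + 6x = (3x^2 + 2x + 4)·(x^4 + 3x^3 + x^2 + 4x + 2) + (6x^2 + 6). Hence a·b ≡ 6x^2 + 6 (mod f). (F_7[x]/(f) is a field with 7^4 = 2401 elements since f is irreducible of degree 4.)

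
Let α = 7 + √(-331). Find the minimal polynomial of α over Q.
m_α(x) = x^2 - 14x + 380

From α - 7 = √(-331), squaring gives (α - 7)^2 = -331, i.e. α^2 - 14α + 49 = -331, so α^2 - 14α + 380 = 0. The discriminant of x^2 - 14x + 380 is (-14)^2 - 4·(380) = 196 - 1520 = -1324, and 4·(-331) is not a perfect square in Q since -331 is squarefree and ≠ 1. Hence x^2 - 14x + 380 is irreducible over Q and is the minimal polynomial of α.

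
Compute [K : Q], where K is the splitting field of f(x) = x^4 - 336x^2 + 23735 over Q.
[K : Q] = 4

Solving the quadratic in x^2: x^2 = (336 ± √(336^2 - 4·23735))/2 = (336 ± √17956)/2 = (336 ± 134)/2, giving x^2 = 101 or x^2 = 235. So f(x) = (x^2 - 101)(x^2 - 235) and the roots of f are ±√101, ±√235. Hence the splitting field is K = Q(√101, √235). Since 101 and 235 are distinct squarefree integers > 1, their product 23735 is not a perfect square, so √235 ∉ Q(√101). By the tower law [K:Q] = [Q(√101,√235):Q(√101)] · [Q(√101):Q] = 2 · 2 = 4.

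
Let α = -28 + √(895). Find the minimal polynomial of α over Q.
m_α(x) = x^2 + 56x - 111

From α + 28 = √(895), squaring gives (α + 28)^2 = 895, i.e. α^2 + 56α + 784 = 895, so α^2 + 56α - 111 = 0. The discriminant of x^2 + 56x - 111 is (56)^2 - 4·(-111) = 3136 + 444 = 3580, and 4·(895) is not a perfect square in Q since 895 is squarefree and ≠ 1. Hence x^2 + 56x - 111 is irreducible over Q and is the minimal polynomial of α.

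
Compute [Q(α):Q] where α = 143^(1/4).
[Q(α):Q] = 4

α is a root of x^4 - 143. By Eisenstein's criterion at the prime p = 11 (which divides the constant term 143 but p^2 = 121 does not, since 143 is squarefree), x^4 - 143 is irreducible over Q. Hence [Q(α):Q] = 4.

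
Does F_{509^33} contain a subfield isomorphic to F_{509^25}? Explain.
No: F_{509^25} is not a subfield of F_{509^33}

F_{p^m} embeds in F_{p^n} iff m | n. Here 25 ∤ 33 (since 33 = 1·25 + 8 with remainder 8 ≠ 0), so F_{509^25} is not a subfield of F_{509^33}. Equivalently: if it were, the tower law would give 25 = [F_{509^25}:F_509] dividing [F_{509^33}:F_509] = 33, contradiction.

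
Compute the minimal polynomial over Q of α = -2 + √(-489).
m_α(x) = x^2 + 4x + 493

From α + 2 = √(-489), squaring gives (α + 2)^2 = -489, i.e. α^2 + 4α + 4 = -489, so α^2 + 4α + 493 = 0. The discriminant of x^2 + 4x + 493 is (4)^2 - 4·(493) = 16 - 1972 = -1956, and 4·(-489) is not a perfect square in Q since -489 is squarefree and ≠ 1. Hence x^2 + 4x + 493 is irreducible over Q and is the minimal polynomial of α.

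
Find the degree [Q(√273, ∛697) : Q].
[Q(√273, ∛697) : Q] = 6

Let L = Q(√273, ∛697). Since Q(√273) ⊂ L and [Q(√273):Q] = 2, the tower law gives 2 | [L:Q]. Likewise Q(∛697) ⊂ L with [Q(∛697):Q] = 3 (because 697 is not a perfect cube), so 3 | [L:Q]. As gcd(2,3) = 1, [L:Q] is divisible by 6. Conversely L is generated over Q by √273 and ∛697, so [L:Q] ≤ 2·3 = 6. Therefore [Q(√273, ∛697) : Q] = 6.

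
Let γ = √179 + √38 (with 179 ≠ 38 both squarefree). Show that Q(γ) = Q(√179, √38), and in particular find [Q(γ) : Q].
[Q(γ) : Q] = 4 (equivalently, Q(γ) = Q(√179, √38))

Obviously Q(γ) ⊆ Q(√179, √38), and [Q(√179, √38):Q] = 4 (since 179, 38 are distinct squarefree integers > 1 with 6802 not a perfect square). To show equality we compute the minimal polynomial of γ. From γ = √179 + √38: γ^2 = 179 + 2√(6802) + 38 = 217 + 2√(6802), so γ^2 - 217 = 2√(6802); squaring, (γ^2 - 217)^2 = 4·6802, i.e. γ^4 - 434γ^2 + 47089 - 27208 = 0, i.e. γ^4 - 434γ^2 + 19881 = 0. So γ is a root of x^4 - 434x^2 + 19881. This polynomial is irreducible over Q: it has no rational root (each ±√179 ± √38 is irrational), and any factorization into two quadratics over Q would force √(6802) ∈ Q (pairing opposite roots) or √179, √38 ∈ Q (other pairings), all impossible. Hence [Q(γ):Q] = 4 = [Q(√179, √38):Q], so Q(γ) = Q(√179, √38).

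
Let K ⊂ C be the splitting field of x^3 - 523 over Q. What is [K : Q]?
[K : Q] = 6

The roots of x^3 - 523 are ∛523, ω∛523, ω^2∛523 where ω = e^(2πi/3) is a primitive cube root of unity, so K = Q(∛523, ω). Now [Q(∛523):Q] = 3 (since 523 is not a perfect cube, x^3 - 523 is irreducible) and [Q(ω):Q] = 2. Both 2 and 3 divide [K:Q], and [K:Q] ≤ 3·2 = 6, so [K:Q] = 6. (Equivalently: Q(∛523) ⊂ R but ω ∉ R, so [K : Q(∛523)] = 2.)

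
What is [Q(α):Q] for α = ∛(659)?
[Q(α):Q] = 3

The minimal polynomial of α is x^3 - 659, irreducible over Q since 659 is not a perfect cube (so x^3 - 659 has no rational root). Hence [Q(α):Q] = deg(m_α) = 3.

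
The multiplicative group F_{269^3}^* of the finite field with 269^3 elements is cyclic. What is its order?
|F_{269^3}^*| = 19465108

F_{269^3} has 269^3 = 19465109 elements; its multiplicative group consists of all nonzero elements, so |F_{269^3}^*| = 19465109 - 1 = 19465108. (It is cyclic since any finite subgroup of the multiplicative group of a field is cyclic.)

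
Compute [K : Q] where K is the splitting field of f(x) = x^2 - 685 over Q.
[K : Q] = 2

f(x) = x^2 - 685 factors as (x - √685)(x + √685). The splitting field is K = Q(√685). Since 685 is squarefree and > 1, it is not a perfect square, so x^2 - 685 is irreducible over Q and [Q(√685) : Q] = 2. Hence [K : Q] = 2.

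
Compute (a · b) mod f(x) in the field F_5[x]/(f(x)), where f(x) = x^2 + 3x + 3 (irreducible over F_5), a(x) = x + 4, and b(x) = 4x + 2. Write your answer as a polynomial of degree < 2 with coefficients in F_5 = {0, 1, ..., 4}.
a · b ≡ x + 1 (mod f(x))

Multiply in F_5[x]: a(x)·b(x) = (x + 4)·(4x + 2) = 4x^2 + 3x + 3. This has degree ≥ 2, so divide by f(x) over F_5: 4x^2 + 3x + 3 = (4)·(x^2 + 3x + 3) + (x + 1). Hence a·b ≡ x + 1 (mod f). (F_5[x]/(f) is a field with 5^2 = 25 elements since f is irreducible of degree 2.)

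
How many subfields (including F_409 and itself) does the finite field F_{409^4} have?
F_{409^4} has 3 subfields

The subfields of F_{p^n} are exactly the fields F_{p^d} for d | n (each is the fixed field of the unique index-d subgroup of Gal(F_{p^n}/F_p) ≅ Z/nZ). The divisors of n = 4 are {1, 2, 4}, giving 3 subfields: F_{409^1}, F_{409^2}, F_{409^4}.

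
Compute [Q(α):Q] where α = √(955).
[Q(α):Q] = 2

[Q(α):Q] equals the degree of the minimal polynomial of α. Here α^2 = 955 and x^2 - 955 is irreducible (d = 955 is squarefree, ≠ 1, hence not a square), so deg(m_α) = 2. Thus [Q(α):Q] = 2.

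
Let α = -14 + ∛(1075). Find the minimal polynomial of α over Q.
m_α(x) = x^3 + 42x^2 + 588x + 1669

Set β = α + 14 = ∛(1075), so β^3 = 1075. Then (α + 14)^3 - 1075 = 0, i.e. α is a root of g(x) = (x + 14)^3 - 1075 = x^3 + 42x^2 + 588x + 1669. Since g(x) = h(x + 14) where h(x) = x^3 - 1075, and h is irreducible over Q (because 1075 is not a perfect cube, so h has no rational root, and a monic cubic with no rational root is irreducible), g is also irreducible (irreducibility is preserved under the substitution x → x + 14). Hence m_α(x) = x^3 + 42x^2 + 588x + 1669.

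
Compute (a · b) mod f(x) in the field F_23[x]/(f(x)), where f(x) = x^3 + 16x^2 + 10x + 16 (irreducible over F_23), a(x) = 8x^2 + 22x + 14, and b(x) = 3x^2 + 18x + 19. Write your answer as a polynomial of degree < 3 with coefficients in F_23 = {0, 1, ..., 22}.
a · b ≡ 6x^2 + 2x + 14 (mod f(x))

Multiply in F_23[x]: a(x)·b(x) = (8x^2 + 22x + 14)·(3x^2 + 18x + 19) = x^4 + 3x^3 + 15x^2 + 3x + 13. This has degree ≥ 3, so divide by f(x) over F_23: x^4 + 3x^3 + 15x^2 + 3x + 13 = (x + 10)·(x^3 + 16x^2 + 10x + 16) + (6x^2 + 2x + 14). Hence a·b ≡ 6x^2 + 2x + 14 (mod f). (F_23[x]/(f) is a field with 23^3 = 12167 elements since f is irreducible of degree 3.)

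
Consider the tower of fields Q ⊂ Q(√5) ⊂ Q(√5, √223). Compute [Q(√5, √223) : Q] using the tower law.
[Q(√5, √223) : Q] = 4

[Q(√5):Q] = 2 (min poly x^2 - 5, irreducible since 5 is squarefree > 1). For the top step, suppose √223 ∈ Q(√5), say √223 = c + d√5 with c, d ∈ Q. Squaring: 223 = c^2 + 5d^2 + 2cd√5. Since √5 ∉ Q this forces 2cd = 0. If d = 0 then √223 = c ∈ Q, contradicting 223 squarefree > 1. If c = 0 then 223 = 5d^2, so 5·223 = (5d)^2 is a perfect square in Q — but 5·223 = 1115 is not a perfect square (since 5 and 223 are distinct squarefree integers). Contradiction. Hence √223 ∉ Q(√5), so x^2 - 223 stays irreducible over Q(√5) and [Q(√5, √223) : Q(√5)] = 2. By the tower law, [Q(√5, √223) : Q] = 2 · 2 = 4.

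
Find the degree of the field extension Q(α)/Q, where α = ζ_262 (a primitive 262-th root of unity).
[Q(α):Q] = 130

The minimal polynomial of ζ_262 over Q is the 262-th cyclotomic polynomial Φ_262(x), which is irreducible over Q and has degree φ(262) = 130. Hence [Q(α):Q] = φ(262) = 130.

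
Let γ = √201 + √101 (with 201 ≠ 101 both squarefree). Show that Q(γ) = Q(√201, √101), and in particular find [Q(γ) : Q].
[Q(γ) : Q] = 4 (equivalently, Q(γ) = Q(√201, √101))

Obviously Q(γ) ⊆ Q(√201, √101), and [Q(√201, √101):Q] = 4 (since 201, 101 are distinct squarefree integers > 1 with 20301 not a perfect square). To show equality we compute the minimal polynomial of γ. From γ = √201 + √101: γ^2 = 201 + 2√(20301) + 101 = 302 + 2√(20301), so γ^2 - 302 = 2√(20301); squaring, (γ^2 - 302)^2 = 4·20301, i.e. γ^4 - 604γ^2 + 91204 - 81204 = 0, i.e. γ^4 - 604γ^2 + 10000 = 0. So γ is a root of x^4 - 604x^2 + 10000. This polynomial is irreducible over Q: it has no rational root (each ±√201 ± √101 is irrational), and any factorization into two quadratics over Q would force √(20301) ∈ Q (pairing opposite roots) or √201, √101 ∈ Q (other pairings), all impossible. Hence [Q(γ):Q] = 4 = [Q(√201, √101):Q], so Q(γ) = Q(√201, √101).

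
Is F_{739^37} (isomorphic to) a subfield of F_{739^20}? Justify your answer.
No: F_{739^37} is not a subfield of F_{739^20}

F_{p^m} embeds in F_{p^n} iff m | n. Here 37 ∤ 20 (since 20 = 0·37 + 20 with remainder 20 ≠ 0), so F_{739^37} is not a subfield of F_{739^20}. Equivalently: if it were, the tower law would give 37 = [F_{739^37}:F_739] dividing [F_{739^20}:F_739] = 20, contradiction.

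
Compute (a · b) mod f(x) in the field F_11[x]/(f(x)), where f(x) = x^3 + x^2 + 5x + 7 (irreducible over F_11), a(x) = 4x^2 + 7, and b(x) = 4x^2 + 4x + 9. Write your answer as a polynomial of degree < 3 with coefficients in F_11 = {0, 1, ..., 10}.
a · b ≡ 6x^2 + 4x + 8 (mod f(x))

Multiply in F_11[x]: a(x)·b(x) = (4x^2 + 7)·(4x^2 + 4x + 9) = 5x^4 + 5x^3 + 9x^2 + 6x + 8. This has degree ≥ 3, so divide by f(x) over F_11: 5x^4 + 5x^3 + 9x^2 + 6x + 8 = (5x)·(x^3 + x^2 + 5x + 7) + (6x^2 + 4x + 8). Hence a·b ≡ 6x^2 + 4x + 8 (mod f). (F_11[x]/(f) is a field with 11^3 = 1331 elements since f is irreducible of degree 3.)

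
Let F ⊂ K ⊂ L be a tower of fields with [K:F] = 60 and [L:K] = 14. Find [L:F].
[L:F] = 840

The tower law says that for any tower of field extensions F ⊂ K ⊂ L with finite degrees, [L:F] = [L:K] · [K:F]. Here this gives [L:F] = 14 · 60 = 840.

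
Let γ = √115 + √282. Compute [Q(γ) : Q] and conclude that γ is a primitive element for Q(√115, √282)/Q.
[Q(γ) : Q] = 4 (equivalently, Q(γ) = Q(√115, √282))

Obviously Q(γ) ⊆ Q(√115, √282), and [Q(√115, √282):Q] = 4 (since 115, 282 are distinct squarefree integers > 1 with 32430 not a perfect square). To show equality we compute the minimal polynomial of γ. From γ = √115 + √282: γ^2 = 115 + 2√(32430) + 282 = 397 + 2√(32430), so γ^2 - 397 = 2√(32430); squaring, (γ^2 - 397)^2 = 4·32430, i.e. γ^4 - 794γ^2 + 157609 - 129720 = 0, i.e. γ^4 - 794γ^2 + 27889 = 0. So γ is a root of x^4 - 794x^2 + 27889. This polynomial is irreducible over Q: it has no rational root (each ±√115 ± √282 is irrational), and any factorization into two quadratics over Q would force √(32430) ∈ Q (pairing opposite roots) or √115, √282 ∈ Q (other pairings), all impossible. Hence [Q(γ):Q] = 4 = [Q(√115, √282):Q], so Q(γ) = Q(√115, √282).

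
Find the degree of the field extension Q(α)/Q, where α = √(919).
[Q(α):Q] = 2

[Q(α):Q] equals the degree of the minimal polynomial of α. Here α^2 = 919 and x^2 - 919 is irreducible (d = 919 is squarefree, ≠ 1, hence not a square), so deg(m_α) = 2. Thus [Q(α):Q] = 2.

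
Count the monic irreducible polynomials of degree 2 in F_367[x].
There are 67161 monic irreducible polynomials of degree 2 over F_367

Each element of F_{367^2} that lies in no proper subfield is a root of exactly one monic irreducible of degree 2 over F_367, and each such polynomial has 2 distinct roots in F_{367^2}. By Möbius inversion the count is N_367(2) = (1/2) Σ_{d|2} μ(2/d) · 367^d = (1/2)(μ(2)·367^1 + μ(1)·367^2) = 134322/2 = 67161.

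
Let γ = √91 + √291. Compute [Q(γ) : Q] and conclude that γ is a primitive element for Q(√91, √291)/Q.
[Q(γ) : Q] = 4 (equivalently, Q(γ) = Q(√91, √291))

Obviously Q(γ) ⊆ Q(√91, √291), and [Q(√91, √291):Q] = 4 (since 91, 291 are distinct squarefree integers > 1 with 26481 not a perfect square). To show equality we compute the minimal polynomial of γ. From γ = √91 + √291: γ^2 = 91 + 2√(26481) + 291 = 382 + 2√(26481), so γ^2 - 382 = 2√(26481); squaring, (γ^2 - 382)^2 = 4·26481, i.e. γ^4 - 764γ^2 + 145924 - 105924 = 0, i.e. γ^4 - 764γ^2 + 40000 = 0. So γ is a root of x^4 - 764x^2 + 40000. This polynomial is irreducible over Q: it has no rational root (each ±√91 ± √291 is irrational), and any factorization into two quadratics over Q would force √(26481) ∈ Q (pairing opposite roots) or √91, √291 ∈ Q (other pairings), all impossible. Hence [Q(γ):Q] = 4 = [Q(√91, √291):Q], so Q(γ) = Q(√91, √291).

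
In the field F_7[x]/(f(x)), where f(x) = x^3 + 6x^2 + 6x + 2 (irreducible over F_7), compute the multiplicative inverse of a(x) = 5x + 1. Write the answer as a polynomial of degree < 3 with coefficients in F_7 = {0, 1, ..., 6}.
a(x)^(-1) ≡ x^2 + 3x + 4 (mod f(x))

Since f is irreducible over F_7, F_7[x]/(f) is a field and a(x) ≠ 0 has an inverse. Apply the extended Euclidean algorithm to f(x) and a(x) in F_7[x]: f(x) = (3x^2 + 2x + 5)·a(x) + (4). The last nonzero remainder is the constant 4 = gcd(f, a) in F_7. Back-substituting through the division chain expresses 4 = s(x)·a(x) + t(x)·f(x) with s(x) ≡ 4x^2 + 5x + 2 (mod f), so (4x^2 + 5x + 2)·a(x) ≡ 4 (mod f). Multiplying by 4^(-1) ≡ 2 in F_7 gives a(x)^(-1) ≡ 2·(4x^2 + 5x + 2) ≡ x^2 + 3x + 4 (mod f). Check: (5x + 1)·(x^2 + 3x + 4) = 5x^3 + 2x^2 + 2x + 4 ≡ 1 (mod x^3 + 6x^2 + 6x + 2).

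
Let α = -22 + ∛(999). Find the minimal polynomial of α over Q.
m_α(x) = x^3 + 66x^2 + 1452x + 9649

Set β = α + 22 = ∛(999), so β^3 = 999. Then (α + 22)^3 - 999 = 0, i.e. α is a root of g(x) = (x + 22)^3 - 999 = x^3 + 66x^2 + 1452x + 9649. Since g(x) = h(x + 22) where h(x) = x^3 - 999, and h is irreducible over Q (because 999 is not a perfect cube, so h has no rational root, and a monic cubic with no rational root is irreducible), g is also irreducible (irreducibility is preserved under the substitution x → x + 22). Hence m_α(x) = x^3 + 66x^2 + 1452x + 9649.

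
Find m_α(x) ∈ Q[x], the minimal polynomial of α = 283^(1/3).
m_α(x) = x^3 - 283

α satisfies α^3 = 283, so x^3 - 283 annihilates α. By the rational root test, a rational root p/q (in lowest terms) of x^3 - 283 would satisfy p^3 = 283 q^3, forcing q = 1 and p^3 = 283; but 283 is not a perfect cube, contradiction. A monic cubic over Q with no rational root is irreducible (any nontrivial factorization would include a linear factor). Hence x^3 - 283 is the minimal polynomial of α, and in particular [Q(α):Q] = 3.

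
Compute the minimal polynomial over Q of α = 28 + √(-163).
m_α(x) = x^2 - 56x + 947

From α - 28 = √(-163), squaring gives (α - 28)^2 = -163, i.e. α^2 - 56α + 784 = -163, so α^2 - 56α + 947 = 0. The discriminant of x^2 - 56x + 947 is (-56)^2 - 4·(947) = 3136 - 3788 = -652, and 4·(-163) is not a perfect square in Q since -163 is squarefree and ≠ 1. Hence x^2 - 56x + 947 is irreducible over Q and is the minimal polynomial of α.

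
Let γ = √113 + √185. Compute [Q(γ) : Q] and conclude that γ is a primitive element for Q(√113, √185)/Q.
[Q(γ) : Q] = 4 (equivalently, Q(γ) = Q(√113, √185))

Obviously Q(γ) ⊆ Q(√113, √185), and [Q(√113, √185):Q] = 4 (since 113, 185 are distinct squarefree integers > 1 with 20905 not a perfect square). To show equality we compute the minimal polynomial of γ. From γ = √113 + √185: γ^2 = 113 + 2√(20905) + 185 = 298 + 2√(20905), so γ^2 - 298 = 2√(20905); squaring, (γ^2 - 298)^2 = 4·20905, i.e. γ^4 - 596γ^2 + 88804 - 83620 = 0, i.e. γ^4 - 596γ^2 + 5184 = 0. So γ is a root of x^4 - 596x^2 + 5184. This polynomial is irreducible over Q: it has no rational root (each ±√113 ± √185 is irrational), and any factorization into two quadratics over Q would force √(20905) ∈ Q (pairing opposite roots) or √113, √185 ∈ Q (other pairings), all impossible. Hence [Q(γ):Q] = 4 = [Q(√113, √185):Q], so Q(γ) = Q(√113, √185).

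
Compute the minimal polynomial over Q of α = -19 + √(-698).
m_α(x) = x^2 + 38x + 1059

From α + 19 = √(-698), squaring gives (α + 19)^2 = -698, i.e. α^2 + 38α + 361 = -698, so α^2 + 38α + 1059 = 0. The discriminant of x^2 + 38x + 1059 is (38)^2 - 4·(1059) = 1444 - 4236 = -2792, and 4·(-698) is not a perfect square in Q since -698 is squarefree and ≠ 1. Hence x^2 + 38x + 1059 is irreducible over Q and is the minimal polynomial of α.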